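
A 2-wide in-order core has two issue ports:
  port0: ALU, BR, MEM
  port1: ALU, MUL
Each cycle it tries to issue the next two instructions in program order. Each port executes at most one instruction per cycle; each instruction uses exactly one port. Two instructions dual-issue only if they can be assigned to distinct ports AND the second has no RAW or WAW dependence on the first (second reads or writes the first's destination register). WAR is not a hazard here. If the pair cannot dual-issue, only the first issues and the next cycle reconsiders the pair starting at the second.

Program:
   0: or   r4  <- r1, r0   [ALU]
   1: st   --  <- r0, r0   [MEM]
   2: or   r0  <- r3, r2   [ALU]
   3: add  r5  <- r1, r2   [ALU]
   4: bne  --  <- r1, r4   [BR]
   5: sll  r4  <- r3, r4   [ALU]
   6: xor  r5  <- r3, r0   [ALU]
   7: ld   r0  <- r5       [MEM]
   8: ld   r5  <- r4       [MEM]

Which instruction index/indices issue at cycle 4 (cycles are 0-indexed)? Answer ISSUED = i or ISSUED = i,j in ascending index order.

  cy0 -> i0&i1 (or.ALU+st.MEM) dual
  cy1 -> i2&i3 (or.ALU+add.ALU) dual
  cy2 -> i4&i5 (bne.BR+sll.ALU) dual
  cy3 -> i6 (xor.ALU) RAW r5
  cy4 -> i7 (ld.MEM) no-port MEM/MEM
  cy5 -> i8 (ld.MEM) tail

ISSUED = 7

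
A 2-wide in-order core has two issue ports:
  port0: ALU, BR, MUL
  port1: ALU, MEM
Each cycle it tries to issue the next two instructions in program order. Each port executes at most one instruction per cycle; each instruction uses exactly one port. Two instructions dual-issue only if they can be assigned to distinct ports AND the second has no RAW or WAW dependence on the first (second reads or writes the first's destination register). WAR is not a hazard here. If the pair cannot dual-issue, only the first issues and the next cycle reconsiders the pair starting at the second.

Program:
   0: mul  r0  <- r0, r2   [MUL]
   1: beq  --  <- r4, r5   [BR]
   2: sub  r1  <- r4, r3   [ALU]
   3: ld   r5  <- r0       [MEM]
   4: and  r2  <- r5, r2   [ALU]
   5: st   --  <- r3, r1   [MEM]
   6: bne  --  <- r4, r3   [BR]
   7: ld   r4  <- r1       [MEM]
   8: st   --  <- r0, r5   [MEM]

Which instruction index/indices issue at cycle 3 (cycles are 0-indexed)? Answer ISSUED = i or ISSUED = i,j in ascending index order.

  cy0 -> i0 (mul.MUL) no-port MUL/BR
  cy1 -> i1+i2 (beq.BR sub.ALU) pair
  cy2 -> i3 (ld.MEM) RAW r5
  cy3 -> i4+i5 (and.ALU st.MEM) pair
  cy4 -> i6+i7 (bne.BR ld.MEM) pair
  cy5 -> i8 (st.MEM) tail

ISSUED = 4,5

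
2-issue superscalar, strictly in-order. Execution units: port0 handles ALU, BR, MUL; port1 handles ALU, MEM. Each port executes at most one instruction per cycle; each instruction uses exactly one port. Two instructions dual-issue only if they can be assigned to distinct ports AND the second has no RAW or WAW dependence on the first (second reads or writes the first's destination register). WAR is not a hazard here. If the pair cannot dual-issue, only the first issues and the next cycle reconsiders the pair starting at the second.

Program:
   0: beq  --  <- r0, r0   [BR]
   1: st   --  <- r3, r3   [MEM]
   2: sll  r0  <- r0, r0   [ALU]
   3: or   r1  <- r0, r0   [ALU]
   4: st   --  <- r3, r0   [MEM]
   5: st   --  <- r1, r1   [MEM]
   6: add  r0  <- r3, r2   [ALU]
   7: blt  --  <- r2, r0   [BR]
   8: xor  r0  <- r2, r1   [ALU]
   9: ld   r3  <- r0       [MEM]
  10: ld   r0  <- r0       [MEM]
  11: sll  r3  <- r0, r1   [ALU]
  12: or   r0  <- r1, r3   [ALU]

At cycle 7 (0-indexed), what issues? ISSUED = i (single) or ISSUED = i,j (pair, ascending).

#0 head=0: beq+st i0+i1 2-wide
#1 head=2: sll i2 RAW r0
#2 head=3: or+st i3+i4 2-wide
#3 head=5: st+add i5+i6 2-wide
#4 head=7: blt+xor i7+i8 2-wide
#5 head=9: ld i9 no-port MEM/MEM
#6 head=10: ld i10 RAW r0
#7 head=11: sll i11 RAW r3
#8 head=12: or i12 tail

ISSUED = 11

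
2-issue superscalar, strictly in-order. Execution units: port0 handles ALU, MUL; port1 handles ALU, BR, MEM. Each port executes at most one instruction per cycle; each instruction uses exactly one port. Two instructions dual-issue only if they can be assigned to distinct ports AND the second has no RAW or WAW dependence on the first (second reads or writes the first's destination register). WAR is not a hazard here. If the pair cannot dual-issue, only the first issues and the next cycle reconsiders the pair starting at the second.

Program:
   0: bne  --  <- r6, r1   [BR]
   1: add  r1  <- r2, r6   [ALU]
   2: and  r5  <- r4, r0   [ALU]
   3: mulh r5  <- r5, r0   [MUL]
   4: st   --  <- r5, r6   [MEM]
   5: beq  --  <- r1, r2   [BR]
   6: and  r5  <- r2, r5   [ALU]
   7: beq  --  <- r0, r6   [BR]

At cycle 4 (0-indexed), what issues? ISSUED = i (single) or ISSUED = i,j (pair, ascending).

ISSUED = 5,6

  cy0 -> i0+i1 (bne.BR+add.ALU) dual
  cy1 -> i2 (and.ALU) RAW+WAW r5
  cy2 -> i3 (mulh.MUL) RAW r5
  cy3 -> i4 (st.MEM) no-port MEM/BR
  cy4 -> i5+i6 (beq.BR+and.ALU) dual
  cy5 -> i7 (beq.BR) tail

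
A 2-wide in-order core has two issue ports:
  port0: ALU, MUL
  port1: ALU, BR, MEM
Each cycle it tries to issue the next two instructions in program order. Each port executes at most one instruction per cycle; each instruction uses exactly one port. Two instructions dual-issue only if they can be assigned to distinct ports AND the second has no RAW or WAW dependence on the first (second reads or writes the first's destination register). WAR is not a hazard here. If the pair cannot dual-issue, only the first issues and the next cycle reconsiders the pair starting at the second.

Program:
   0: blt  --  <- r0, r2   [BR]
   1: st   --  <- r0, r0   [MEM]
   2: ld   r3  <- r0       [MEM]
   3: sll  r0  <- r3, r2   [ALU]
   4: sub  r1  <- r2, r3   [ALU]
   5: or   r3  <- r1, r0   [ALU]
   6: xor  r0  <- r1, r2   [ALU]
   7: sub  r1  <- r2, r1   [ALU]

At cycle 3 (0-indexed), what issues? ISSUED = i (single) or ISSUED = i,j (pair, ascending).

#0 head=0: blt.BR i0 no-port BR/MEM
#1 head=1: st.MEM i1 no-port MEM/MEM
#2 head=2: ld.MEM i2 RAW r3
#3 head=3: sll.ALU/sub.ALU i3/i4 pair
#4 head=5: or.ALU/xor.ALU i5/i6 pair
#5 head=7: sub.ALU i7 tail

ISSUED = 3,4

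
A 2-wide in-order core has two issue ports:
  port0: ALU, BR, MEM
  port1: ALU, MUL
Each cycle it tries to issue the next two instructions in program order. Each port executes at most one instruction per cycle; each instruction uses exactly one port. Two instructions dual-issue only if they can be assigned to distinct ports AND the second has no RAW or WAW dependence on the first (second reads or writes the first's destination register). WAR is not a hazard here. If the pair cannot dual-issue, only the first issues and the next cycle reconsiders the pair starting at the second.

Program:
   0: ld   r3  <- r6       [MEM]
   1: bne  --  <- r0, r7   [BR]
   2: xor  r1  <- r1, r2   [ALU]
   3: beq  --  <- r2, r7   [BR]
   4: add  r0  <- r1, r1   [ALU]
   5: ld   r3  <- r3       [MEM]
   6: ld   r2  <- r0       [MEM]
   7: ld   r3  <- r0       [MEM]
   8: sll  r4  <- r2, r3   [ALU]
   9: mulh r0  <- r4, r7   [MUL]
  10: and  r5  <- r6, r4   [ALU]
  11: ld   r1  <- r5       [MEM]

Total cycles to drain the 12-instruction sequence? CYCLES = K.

CYCLES = 9

c0: i0 ld.MEM  no-port MEM/BR
c1: i1+i2 bne.BR/xor.ALU  dual
c2: i3+i4 beq.BR/add.ALU  dual
c3: i5 ld.MEM  no-port MEM/MEM
c4: i6 ld.MEM  no-port MEM/MEM
c5: i7 ld.MEM  RAW r3
c6: i8 sll.ALU  RAW r4
c7: i9+i10 mulh.MUL/and.ALU  dual
c8: i11 ld.MEM  tail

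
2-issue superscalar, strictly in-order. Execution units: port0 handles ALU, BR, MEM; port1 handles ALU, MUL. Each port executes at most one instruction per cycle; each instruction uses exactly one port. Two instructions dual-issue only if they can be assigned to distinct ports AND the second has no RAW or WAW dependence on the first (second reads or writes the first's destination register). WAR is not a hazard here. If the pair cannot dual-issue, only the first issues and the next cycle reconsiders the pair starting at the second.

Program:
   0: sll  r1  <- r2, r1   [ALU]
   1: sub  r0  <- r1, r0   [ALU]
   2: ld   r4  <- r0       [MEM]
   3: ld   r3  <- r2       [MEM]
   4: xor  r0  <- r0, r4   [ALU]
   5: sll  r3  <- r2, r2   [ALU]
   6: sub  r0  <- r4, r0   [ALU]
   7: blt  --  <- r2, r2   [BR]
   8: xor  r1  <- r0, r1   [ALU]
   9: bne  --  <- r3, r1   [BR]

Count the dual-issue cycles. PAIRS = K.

#0 head=0: sll.ALU i0 RAW r1
#1 head=1: sub.ALU i1 RAW r0
#2 head=2: ld.MEM i2 no-port MEM/MEM
#3 head=3: ld.MEM xor.ALU i3&i4 dual
#4 head=5: sll.ALU sub.ALU i5&i6 dual
#5 head=7: blt.BR xor.ALU i7&i8 dual
#6 head=9: bne.BR i9 tail

PAIRS = 3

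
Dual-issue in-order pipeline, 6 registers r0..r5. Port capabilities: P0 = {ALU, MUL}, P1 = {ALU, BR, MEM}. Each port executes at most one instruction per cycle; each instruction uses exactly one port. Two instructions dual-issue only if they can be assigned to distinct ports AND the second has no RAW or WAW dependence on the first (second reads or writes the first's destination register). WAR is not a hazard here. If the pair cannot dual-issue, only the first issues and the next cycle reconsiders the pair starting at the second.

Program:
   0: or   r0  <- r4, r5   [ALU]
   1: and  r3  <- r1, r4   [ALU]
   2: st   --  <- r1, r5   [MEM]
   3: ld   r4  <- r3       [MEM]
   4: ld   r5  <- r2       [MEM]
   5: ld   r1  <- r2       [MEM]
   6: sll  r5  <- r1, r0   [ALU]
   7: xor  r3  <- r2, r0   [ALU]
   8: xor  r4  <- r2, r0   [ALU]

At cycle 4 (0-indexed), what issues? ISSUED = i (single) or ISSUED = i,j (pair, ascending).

[0] i0+i1  or.ALU/and.ALU  -- dual
[1] i2  st.MEM  -- no-port MEM/MEM
[2] i3  ld.MEM  -- no-port MEM/MEM
[3] i4  ld.MEM  -- no-port MEM/MEM
[4] i5  ld.MEM  -- RAW r1
[5] i6+i7  sll.ALU/xor.ALU  -- dual
[6] i8  xor.ALU  -- tail

ISSUED = 5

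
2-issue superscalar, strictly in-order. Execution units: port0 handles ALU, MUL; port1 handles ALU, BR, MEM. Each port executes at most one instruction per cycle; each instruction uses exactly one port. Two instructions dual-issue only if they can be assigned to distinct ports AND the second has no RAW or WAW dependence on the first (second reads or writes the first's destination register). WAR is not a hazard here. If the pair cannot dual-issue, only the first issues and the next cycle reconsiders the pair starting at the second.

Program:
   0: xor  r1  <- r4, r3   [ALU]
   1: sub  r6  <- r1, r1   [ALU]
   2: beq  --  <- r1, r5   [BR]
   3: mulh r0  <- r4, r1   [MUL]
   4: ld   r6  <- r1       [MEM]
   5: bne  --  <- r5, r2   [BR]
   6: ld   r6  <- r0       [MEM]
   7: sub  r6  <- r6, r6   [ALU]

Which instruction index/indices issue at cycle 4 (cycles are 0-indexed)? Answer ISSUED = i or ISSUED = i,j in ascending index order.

c0: i0 xor.ALU  RAW r1
c1: i1,i2 sub.ALU+beq.BR  pair
c2: i3,i4 mulh.MUL+ld.MEM  pair
c3: i5 bne.BR  no-port BR/MEM
c4: i6 ld.MEM  RAW+WAW r6
c5: i7 sub.ALU  tail

ISSUED = 6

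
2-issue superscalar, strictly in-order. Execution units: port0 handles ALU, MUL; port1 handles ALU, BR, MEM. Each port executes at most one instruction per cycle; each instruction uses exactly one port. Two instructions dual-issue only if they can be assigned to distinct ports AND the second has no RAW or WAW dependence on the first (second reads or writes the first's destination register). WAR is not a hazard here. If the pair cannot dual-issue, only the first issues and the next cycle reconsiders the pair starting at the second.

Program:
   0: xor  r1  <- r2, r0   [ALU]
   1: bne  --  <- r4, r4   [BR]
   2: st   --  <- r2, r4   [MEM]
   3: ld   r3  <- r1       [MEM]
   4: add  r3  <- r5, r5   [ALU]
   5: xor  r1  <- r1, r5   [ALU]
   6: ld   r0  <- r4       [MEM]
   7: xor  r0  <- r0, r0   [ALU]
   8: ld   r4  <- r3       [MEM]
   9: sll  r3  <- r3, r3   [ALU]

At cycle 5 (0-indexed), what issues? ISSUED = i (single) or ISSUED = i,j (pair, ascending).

ISSUED = 7,8

c0: i0/i1 xor;bne  2-wide
c1: i2 st  no-port MEM/MEM
c2: i3 ld  WAW r3
c3: i4/i5 add;xor  2-wide
c4: i6 ld  RAW+WAW r0
c5: i7/i8 xor;ld  2-wide
c6: i9 sll  tail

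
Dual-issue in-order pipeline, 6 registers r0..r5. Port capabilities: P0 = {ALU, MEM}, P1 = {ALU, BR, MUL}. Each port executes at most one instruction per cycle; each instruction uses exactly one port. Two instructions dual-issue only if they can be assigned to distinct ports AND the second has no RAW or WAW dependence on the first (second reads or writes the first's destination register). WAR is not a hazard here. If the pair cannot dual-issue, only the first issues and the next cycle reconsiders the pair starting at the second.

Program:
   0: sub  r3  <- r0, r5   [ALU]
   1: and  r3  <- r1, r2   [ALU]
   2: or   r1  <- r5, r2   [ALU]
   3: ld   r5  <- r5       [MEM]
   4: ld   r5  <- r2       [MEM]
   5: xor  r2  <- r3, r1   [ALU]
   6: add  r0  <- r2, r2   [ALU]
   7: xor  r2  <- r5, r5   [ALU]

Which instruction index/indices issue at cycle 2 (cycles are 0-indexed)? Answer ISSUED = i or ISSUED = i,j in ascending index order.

ISSUED = 3

#0 head=0: sub i0 WAW r3
#1 head=1: and/or i1&i2 dual
#2 head=3: ld i3 no-port MEM/MEM
#3 head=4: ld/xor i4&i5 dual
#4 head=6: add/xor i6&i7 dual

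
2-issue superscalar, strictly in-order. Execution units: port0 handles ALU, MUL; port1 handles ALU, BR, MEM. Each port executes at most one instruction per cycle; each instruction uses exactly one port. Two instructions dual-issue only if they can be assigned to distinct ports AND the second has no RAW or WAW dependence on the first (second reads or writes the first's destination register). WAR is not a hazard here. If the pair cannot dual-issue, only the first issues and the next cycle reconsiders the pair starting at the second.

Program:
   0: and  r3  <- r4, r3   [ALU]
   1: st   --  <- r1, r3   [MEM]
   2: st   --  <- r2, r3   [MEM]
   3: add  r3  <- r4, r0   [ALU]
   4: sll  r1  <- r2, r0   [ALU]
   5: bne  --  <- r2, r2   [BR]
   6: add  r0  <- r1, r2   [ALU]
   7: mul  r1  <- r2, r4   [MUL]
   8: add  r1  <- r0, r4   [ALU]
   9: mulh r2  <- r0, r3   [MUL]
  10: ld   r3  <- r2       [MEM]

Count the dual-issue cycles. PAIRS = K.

PAIRS = 4

#0 head=0: and.ALU i0 RAW r3
#1 head=1: st.MEM i1 no-port MEM/MEM
#2 head=2: st.MEM add.ALU i2+i3 pair
#3 head=4: sll.ALU bne.BR i4+i5 pair
#4 head=6: add.ALU mul.MUL i6+i7 pair
#5 head=8: add.ALU mulh.MUL i8+i9 pair
#6 head=10: ld.MEM i10 tail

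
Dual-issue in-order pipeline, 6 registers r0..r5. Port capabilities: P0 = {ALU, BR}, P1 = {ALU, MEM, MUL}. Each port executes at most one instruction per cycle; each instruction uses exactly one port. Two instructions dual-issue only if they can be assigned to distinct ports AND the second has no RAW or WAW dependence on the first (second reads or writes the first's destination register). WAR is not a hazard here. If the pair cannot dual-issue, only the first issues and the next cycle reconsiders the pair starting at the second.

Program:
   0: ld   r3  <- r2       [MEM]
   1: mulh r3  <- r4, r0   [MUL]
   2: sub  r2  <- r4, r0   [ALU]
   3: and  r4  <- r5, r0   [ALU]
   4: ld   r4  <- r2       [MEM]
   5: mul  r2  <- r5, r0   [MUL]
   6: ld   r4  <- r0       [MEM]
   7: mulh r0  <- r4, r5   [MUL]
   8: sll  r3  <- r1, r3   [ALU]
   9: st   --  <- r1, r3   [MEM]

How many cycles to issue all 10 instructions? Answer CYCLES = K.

CYCLES = 8

#0 head=0: ld.MEM i0 no-port MEM/MUL
#1 head=1: mulh.MUL/sub.ALU i1+i2 dual
#2 head=3: and.ALU i3 WAW r4
#3 head=4: ld.MEM i4 no-port MEM/MUL
#4 head=5: mul.MUL i5 no-port MUL/MEM
#5 head=6: ld.MEM i6 no-port MEM/MUL
#6 head=7: mulh.MUL/sll.ALU i7+i8 dual
#7 head=9: st.MEM i9 tail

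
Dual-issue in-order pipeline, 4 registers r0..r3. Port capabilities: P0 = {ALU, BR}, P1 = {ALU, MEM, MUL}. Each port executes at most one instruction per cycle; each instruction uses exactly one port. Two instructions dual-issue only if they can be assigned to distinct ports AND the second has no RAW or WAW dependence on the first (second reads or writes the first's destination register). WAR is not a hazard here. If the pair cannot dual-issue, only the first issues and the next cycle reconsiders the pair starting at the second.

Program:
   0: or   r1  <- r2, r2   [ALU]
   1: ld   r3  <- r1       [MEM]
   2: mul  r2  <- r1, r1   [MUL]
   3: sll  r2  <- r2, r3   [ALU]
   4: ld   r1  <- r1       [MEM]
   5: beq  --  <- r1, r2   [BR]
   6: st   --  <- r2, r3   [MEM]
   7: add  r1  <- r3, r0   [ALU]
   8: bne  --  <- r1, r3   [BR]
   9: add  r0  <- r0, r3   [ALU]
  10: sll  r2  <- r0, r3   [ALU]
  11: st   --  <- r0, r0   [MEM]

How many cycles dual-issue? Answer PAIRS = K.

  cy0 -> i0 (or.ALU) RAW r1
  cy1 -> i1 (ld.MEM) no-port MEM/MUL
  cy2 -> i2 (mul.MUL) RAW+WAW r2
  cy3 -> i3+i4 (sll.ALU/ld.MEM) 2-wide
  cy4 -> i5+i6 (beq.BR/st.MEM) 2-wide
  cy5 -> i7 (add.ALU) RAW r1
  cy6 -> i8+i9 (bne.BR/add.ALU) 2-wide
  cy7 -> i10+i11 (sll.ALU/st.MEM) 2-wide

PAIRS = 4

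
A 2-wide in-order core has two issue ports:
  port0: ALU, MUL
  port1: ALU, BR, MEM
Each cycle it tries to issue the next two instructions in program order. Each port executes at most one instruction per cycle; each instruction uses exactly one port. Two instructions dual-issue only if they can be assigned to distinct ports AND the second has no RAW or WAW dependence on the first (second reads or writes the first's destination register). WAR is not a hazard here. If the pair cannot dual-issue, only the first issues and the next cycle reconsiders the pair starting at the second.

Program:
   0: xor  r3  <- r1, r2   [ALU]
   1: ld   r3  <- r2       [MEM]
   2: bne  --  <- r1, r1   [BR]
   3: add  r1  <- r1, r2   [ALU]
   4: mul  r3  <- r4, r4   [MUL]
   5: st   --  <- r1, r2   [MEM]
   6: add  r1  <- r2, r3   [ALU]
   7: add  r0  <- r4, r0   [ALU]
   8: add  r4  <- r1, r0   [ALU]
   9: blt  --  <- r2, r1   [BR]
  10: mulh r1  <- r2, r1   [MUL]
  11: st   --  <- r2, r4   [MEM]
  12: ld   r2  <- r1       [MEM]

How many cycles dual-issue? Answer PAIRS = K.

PAIRS = 5

#0 head=0: xor.ALU i0 WAW r3
#1 head=1: ld.MEM i1 no-port MEM/BR
#2 head=2: bne.BR+add.ALU i2&i3 2-wide
#3 head=4: mul.MUL+st.MEM i4&i5 2-wide
#4 head=6: add.ALU+add.ALU i6&i7 2-wide
#5 head=8: add.ALU+blt.BR i8&i9 2-wide
#6 head=10: mulh.MUL+st.MEM i10&i11 2-wide
#7 head=12: ld.MEM i12 tail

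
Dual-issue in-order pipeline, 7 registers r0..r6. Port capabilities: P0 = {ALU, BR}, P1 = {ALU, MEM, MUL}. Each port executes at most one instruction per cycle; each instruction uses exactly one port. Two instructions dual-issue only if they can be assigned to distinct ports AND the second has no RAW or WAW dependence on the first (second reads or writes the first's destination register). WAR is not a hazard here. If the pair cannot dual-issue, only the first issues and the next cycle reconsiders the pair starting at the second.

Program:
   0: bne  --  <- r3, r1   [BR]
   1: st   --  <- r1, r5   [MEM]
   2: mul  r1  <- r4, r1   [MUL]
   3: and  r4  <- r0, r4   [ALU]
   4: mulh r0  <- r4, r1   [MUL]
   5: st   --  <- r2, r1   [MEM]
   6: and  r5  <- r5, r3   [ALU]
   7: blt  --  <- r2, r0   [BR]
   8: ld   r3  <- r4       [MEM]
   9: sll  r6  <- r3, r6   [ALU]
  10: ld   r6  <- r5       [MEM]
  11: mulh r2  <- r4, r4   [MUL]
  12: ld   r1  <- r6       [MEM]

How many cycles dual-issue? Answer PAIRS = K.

PAIRS = 4

0. bne st @i0,i1  | pair
1. mul and @i2,i3  | pair
2. mulh @i4  | no-port MUL/MEM
3. st and @i5,i6  | pair
4. blt ld @i7,i8  | pair
5. sll @i9  | WAW r6
6. ld @i10  | no-port MEM/MUL
7. mulh @i11  | no-port MUL/MEM
8. ld @i12  | tail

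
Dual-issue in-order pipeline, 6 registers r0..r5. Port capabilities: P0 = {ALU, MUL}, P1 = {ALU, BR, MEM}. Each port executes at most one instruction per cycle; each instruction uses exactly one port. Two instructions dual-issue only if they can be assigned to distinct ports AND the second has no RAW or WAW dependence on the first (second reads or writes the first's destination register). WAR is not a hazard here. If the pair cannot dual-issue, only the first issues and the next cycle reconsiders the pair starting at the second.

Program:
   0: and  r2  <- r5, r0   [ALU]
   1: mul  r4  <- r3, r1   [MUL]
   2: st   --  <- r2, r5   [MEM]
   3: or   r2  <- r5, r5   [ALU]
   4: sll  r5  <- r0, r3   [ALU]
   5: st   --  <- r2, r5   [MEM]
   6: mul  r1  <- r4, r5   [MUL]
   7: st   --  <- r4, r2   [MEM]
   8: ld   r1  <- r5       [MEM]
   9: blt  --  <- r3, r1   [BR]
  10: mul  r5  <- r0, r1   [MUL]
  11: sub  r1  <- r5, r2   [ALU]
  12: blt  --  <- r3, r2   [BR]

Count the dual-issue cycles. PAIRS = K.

  cy0 -> i0,i1 (and mul) dual
  cy1 -> i2,i3 (st or) dual
  cy2 -> i4 (sll) RAW r5
  cy3 -> i5,i6 (st mul) dual
  cy4 -> i7 (st) no-port MEM/MEM
  cy5 -> i8 (ld) no-port MEM/BR
  cy6 -> i9,i10 (blt mul) dual
  cy7 -> i11,i12 (sub blt) dual

PAIRS = 5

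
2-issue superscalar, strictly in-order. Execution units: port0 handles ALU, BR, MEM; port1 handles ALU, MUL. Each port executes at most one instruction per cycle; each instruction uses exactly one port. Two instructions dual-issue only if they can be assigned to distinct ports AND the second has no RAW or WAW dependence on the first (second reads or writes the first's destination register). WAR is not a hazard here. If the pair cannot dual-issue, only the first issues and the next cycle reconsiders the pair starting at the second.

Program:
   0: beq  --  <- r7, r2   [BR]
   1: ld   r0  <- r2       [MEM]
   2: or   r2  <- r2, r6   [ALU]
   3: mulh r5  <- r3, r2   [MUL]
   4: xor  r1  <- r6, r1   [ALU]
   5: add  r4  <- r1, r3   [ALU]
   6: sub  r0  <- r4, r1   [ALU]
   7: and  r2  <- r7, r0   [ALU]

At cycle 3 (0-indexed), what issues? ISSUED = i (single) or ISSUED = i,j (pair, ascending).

c0: i0 beq  no-port BR/MEM
c1: i1&i2 ld;or  pair
c2: i3&i4 mulh;xor  pair
c3: i5 add  RAW r4
c4: i6 sub  RAW r0
c5: i7 and  tail

ISSUED = 5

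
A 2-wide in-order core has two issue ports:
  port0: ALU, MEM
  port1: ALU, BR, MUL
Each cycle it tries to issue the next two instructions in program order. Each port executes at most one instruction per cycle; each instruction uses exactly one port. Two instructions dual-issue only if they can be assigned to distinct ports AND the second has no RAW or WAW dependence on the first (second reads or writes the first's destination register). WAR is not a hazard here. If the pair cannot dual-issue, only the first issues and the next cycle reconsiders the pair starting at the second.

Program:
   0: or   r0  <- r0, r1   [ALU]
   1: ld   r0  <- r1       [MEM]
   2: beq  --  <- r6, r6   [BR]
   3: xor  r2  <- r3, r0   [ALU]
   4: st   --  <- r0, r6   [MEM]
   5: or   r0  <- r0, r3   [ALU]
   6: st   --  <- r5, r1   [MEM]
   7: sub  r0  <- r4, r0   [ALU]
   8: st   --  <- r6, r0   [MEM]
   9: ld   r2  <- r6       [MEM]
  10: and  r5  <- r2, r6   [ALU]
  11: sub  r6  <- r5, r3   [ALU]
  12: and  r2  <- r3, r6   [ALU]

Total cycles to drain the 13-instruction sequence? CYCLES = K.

#0 head=0: or i0 WAW r0
#1 head=1: ld+beq i1+i2 pair
#2 head=3: xor+st i3+i4 pair
#3 head=5: or+st i5+i6 pair
#4 head=7: sub i7 RAW r0
#5 head=8: st i8 no-port MEM/MEM
#6 head=9: ld i9 RAW r2
#7 head=10: and i10 RAW r5
#8 head=11: sub i11 RAW r6
#9 head=12: and i12 tail

CYCLES = 10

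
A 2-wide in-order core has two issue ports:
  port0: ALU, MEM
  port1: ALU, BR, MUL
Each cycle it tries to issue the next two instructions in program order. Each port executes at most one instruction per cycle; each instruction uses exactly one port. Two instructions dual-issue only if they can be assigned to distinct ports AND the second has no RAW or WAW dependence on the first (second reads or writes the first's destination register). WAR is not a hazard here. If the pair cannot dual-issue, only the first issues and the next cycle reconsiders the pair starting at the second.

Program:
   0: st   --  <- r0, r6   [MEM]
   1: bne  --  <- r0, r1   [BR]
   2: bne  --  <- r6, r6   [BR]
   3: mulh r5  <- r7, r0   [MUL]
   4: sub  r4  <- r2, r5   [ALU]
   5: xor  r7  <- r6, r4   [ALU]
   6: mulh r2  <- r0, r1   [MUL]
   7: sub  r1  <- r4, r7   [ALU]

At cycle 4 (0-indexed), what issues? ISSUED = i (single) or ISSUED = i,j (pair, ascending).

ISSUED = 5,6

t=0 i0&i1:st/bne ; dual
t=1 i2:bne ; no-port BR/MUL
t=2 i3:mulh ; RAW r5
t=3 i4:sub ; RAW r4
t=4 i5&i6:xor/mulh ; dual
t=5 i7:sub ; tail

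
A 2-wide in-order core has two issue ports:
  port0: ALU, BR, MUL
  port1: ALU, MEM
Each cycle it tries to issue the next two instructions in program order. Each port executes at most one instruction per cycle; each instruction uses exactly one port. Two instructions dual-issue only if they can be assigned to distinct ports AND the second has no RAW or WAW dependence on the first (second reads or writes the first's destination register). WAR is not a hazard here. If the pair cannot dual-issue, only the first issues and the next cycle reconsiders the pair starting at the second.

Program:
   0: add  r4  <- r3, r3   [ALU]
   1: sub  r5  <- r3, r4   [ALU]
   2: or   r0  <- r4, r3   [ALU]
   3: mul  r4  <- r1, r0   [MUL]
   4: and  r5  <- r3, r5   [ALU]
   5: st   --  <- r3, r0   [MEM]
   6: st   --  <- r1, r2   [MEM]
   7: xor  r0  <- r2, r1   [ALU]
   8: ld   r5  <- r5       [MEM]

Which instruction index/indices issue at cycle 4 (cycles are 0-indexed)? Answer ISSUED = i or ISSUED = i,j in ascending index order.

  cy0 -> i0 (add) RAW r4
  cy1 -> i1&i2 (sub/or) pair
  cy2 -> i3&i4 (mul/and) pair
  cy3 -> i5 (st) no-port MEM/MEM
  cy4 -> i6&i7 (st/xor) pair
  cy5 -> i8 (ld) tail

ISSUED = 6,7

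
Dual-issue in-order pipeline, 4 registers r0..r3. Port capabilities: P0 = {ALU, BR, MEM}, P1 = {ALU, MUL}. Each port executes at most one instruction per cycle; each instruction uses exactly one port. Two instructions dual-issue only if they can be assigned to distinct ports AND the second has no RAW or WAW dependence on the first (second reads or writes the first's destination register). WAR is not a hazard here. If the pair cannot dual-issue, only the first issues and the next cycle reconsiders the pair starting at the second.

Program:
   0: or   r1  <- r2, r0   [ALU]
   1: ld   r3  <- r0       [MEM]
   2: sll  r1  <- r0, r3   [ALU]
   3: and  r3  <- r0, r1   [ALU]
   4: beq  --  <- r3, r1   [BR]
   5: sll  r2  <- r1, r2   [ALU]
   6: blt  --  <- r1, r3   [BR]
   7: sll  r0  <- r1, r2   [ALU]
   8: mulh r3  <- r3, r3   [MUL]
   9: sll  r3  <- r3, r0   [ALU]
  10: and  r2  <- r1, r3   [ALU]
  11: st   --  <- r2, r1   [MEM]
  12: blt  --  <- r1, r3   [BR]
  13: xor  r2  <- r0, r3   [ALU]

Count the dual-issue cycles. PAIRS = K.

t=0 i0,i1:or.ALU+ld.MEM ; 2-wide
t=1 i2:sll.ALU ; RAW r1
t=2 i3:and.ALU ; RAW r3
t=3 i4,i5:beq.BR+sll.ALU ; 2-wide
t=4 i6,i7:blt.BR+sll.ALU ; 2-wide
t=5 i8:mulh.MUL ; RAW+WAW r3
t=6 i9:sll.ALU ; RAW r3
t=7 i10:and.ALU ; RAW r2
t=8 i11:st.MEM ; no-port MEM/BR
t=9 i12,i13:blt.BR+xor.ALU ; 2-wide

PAIRS = 4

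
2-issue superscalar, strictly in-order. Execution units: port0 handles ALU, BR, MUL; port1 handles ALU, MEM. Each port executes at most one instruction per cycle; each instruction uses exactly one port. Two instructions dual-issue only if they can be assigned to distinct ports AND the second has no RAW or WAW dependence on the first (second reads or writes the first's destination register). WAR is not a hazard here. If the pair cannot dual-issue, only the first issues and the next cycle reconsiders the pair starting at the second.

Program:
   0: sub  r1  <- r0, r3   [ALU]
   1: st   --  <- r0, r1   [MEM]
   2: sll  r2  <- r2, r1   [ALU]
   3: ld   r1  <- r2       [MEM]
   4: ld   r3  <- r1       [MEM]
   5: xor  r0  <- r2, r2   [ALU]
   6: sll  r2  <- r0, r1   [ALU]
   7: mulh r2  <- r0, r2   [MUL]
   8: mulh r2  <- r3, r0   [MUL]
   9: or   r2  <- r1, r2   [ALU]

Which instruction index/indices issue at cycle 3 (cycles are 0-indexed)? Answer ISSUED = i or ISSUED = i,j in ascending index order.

#0 head=0: sub i0 RAW r1
#1 head=1: st+sll i1/i2 pair
#2 head=3: ld i3 no-port MEM/MEM
#3 head=4: ld+xor i4/i5 pair
#4 head=6: sll i6 RAW+WAW r2
#5 head=7: mulh i7 no-port MUL/MUL
#6 head=8: mulh i8 RAW+WAW r2
#7 head=9: or i9 tail

ISSUED = 4,5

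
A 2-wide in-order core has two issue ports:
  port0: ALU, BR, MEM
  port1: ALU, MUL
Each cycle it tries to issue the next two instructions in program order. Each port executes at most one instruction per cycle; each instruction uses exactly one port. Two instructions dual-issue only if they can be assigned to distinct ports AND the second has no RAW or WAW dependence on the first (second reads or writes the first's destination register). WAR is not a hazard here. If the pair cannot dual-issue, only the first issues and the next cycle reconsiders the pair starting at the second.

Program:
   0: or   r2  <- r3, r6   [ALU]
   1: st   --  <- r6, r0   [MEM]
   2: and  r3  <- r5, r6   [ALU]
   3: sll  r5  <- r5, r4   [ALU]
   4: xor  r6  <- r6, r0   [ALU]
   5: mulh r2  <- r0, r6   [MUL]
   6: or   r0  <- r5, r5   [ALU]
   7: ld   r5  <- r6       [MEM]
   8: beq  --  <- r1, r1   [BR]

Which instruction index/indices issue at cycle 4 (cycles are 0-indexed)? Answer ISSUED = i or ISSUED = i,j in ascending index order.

t=0 i0+i1:or st ; 2-wide
t=1 i2+i3:and sll ; 2-wide
t=2 i4:xor ; RAW r6
t=3 i5+i6:mulh or ; 2-wide
t=4 i7:ld ; no-port MEM/BR
t=5 i8:beq ; tail

ISSUED = 7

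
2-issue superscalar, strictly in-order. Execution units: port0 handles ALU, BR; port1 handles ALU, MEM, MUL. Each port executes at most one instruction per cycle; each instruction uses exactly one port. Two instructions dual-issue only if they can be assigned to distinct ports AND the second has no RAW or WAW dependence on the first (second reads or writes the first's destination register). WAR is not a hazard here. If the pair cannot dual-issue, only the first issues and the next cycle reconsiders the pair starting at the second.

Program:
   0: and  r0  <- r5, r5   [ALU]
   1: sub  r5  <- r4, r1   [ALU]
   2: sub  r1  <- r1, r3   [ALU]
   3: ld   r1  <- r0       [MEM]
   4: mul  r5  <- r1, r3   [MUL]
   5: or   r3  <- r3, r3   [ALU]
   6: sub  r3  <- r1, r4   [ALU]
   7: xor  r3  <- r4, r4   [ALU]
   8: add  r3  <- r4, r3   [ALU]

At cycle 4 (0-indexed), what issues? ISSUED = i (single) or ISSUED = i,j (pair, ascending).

ISSUED = 6

t=0 i0&i1:and.ALU+sub.ALU ; dual
t=1 i2:sub.ALU ; WAW r1
t=2 i3:ld.MEM ; no-port MEM/MUL
t=3 i4&i5:mul.MUL+or.ALU ; dual
t=4 i6:sub.ALU ; WAW r3
t=5 i7:xor.ALU ; RAW+WAW r3
t=6 i8:add.ALU ; tail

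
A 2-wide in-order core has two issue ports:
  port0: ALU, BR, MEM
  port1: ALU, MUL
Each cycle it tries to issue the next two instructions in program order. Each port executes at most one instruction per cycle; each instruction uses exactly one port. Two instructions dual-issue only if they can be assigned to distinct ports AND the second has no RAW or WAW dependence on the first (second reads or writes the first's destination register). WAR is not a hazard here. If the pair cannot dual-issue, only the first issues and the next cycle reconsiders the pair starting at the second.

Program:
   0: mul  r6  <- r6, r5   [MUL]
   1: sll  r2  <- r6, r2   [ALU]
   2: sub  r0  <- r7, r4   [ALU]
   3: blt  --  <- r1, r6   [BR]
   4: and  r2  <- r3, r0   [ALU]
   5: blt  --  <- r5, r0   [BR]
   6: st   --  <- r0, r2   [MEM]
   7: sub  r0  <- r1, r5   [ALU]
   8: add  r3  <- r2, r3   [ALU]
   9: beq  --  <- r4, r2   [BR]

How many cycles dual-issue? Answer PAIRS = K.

  cy0 -> i0 (mul.MUL) RAW r6
  cy1 -> i1&i2 (sll.ALU sub.ALU) 2-wide
  cy2 -> i3&i4 (blt.BR and.ALU) 2-wide
  cy3 -> i5 (blt.BR) no-port BR/MEM
  cy4 -> i6&i7 (st.MEM sub.ALU) 2-wide
  cy5 -> i8&i9 (add.ALU beq.BR) 2-wide

PAIRS = 4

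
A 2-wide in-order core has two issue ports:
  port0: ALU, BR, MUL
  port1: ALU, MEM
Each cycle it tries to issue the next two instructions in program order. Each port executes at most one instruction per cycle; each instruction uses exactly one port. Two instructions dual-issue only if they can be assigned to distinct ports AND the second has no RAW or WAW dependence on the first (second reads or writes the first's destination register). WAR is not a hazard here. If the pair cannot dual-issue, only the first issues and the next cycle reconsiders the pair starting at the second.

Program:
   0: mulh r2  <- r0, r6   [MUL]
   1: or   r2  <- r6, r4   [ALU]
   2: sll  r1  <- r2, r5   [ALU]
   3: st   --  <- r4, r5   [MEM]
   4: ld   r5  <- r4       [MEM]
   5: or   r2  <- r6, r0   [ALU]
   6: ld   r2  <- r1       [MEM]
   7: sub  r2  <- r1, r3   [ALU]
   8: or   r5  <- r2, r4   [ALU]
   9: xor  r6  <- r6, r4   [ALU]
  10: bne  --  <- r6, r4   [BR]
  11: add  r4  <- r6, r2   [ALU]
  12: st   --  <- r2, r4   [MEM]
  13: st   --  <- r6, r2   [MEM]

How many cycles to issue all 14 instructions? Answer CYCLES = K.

  cy0 -> i0 (mulh.MUL) WAW r2
  cy1 -> i1 (or.ALU) RAW r2
  cy2 -> i2/i3 (sll.ALU;st.MEM) dual
  cy3 -> i4/i5 (ld.MEM;or.ALU) dual
  cy4 -> i6 (ld.MEM) WAW r2
  cy5 -> i7 (sub.ALU) RAW r2
  cy6 -> i8/i9 (or.ALU;xor.ALU) dual
  cy7 -> i10/i11 (bne.BR;add.ALU) dual
  cy8 -> i12 (st.MEM) no-port MEM/MEM
  cy9 -> i13 (st.MEM) tail

CYCLES = 10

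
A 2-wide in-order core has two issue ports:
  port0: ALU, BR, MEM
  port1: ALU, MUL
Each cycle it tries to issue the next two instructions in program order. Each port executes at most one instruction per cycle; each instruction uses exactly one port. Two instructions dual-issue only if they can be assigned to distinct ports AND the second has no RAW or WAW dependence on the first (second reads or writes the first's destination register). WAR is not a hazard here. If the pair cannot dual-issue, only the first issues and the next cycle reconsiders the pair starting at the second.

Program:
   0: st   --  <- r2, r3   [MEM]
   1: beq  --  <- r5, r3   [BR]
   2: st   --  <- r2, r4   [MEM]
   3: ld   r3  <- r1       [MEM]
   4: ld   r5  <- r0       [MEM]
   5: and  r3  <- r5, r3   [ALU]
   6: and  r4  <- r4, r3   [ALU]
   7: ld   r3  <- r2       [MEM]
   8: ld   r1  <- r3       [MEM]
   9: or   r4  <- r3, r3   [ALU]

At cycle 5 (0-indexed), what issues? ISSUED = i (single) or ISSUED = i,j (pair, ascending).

ISSUED = 5

#0 head=0: st i0 no-port MEM/BR
#1 head=1: beq i1 no-port BR/MEM
#2 head=2: st i2 no-port MEM/MEM
#3 head=3: ld i3 no-port MEM/MEM
#4 head=4: ld i4 RAW r5
#5 head=5: and i5 RAW r3
#6 head=6: and+ld i6+i7 2-wide
#7 head=8: ld+or i8+i9 2-wide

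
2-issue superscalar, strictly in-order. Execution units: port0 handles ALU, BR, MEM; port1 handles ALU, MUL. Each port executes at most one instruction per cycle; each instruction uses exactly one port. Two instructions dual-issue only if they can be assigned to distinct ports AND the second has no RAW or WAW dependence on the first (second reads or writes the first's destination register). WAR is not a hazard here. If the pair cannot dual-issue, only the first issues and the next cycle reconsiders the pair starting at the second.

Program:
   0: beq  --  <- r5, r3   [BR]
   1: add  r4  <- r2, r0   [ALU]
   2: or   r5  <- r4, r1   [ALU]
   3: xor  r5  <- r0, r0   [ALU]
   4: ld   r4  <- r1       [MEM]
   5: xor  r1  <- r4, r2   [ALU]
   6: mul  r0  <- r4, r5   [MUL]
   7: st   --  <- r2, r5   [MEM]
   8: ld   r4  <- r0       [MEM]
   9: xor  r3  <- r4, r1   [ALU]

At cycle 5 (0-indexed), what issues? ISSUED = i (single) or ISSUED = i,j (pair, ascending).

c0: i0,i1 beq.BR/add.ALU  dual
c1: i2 or.ALU  WAW r5
c2: i3,i4 xor.ALU/ld.MEM  dual
c3: i5,i6 xor.ALU/mul.MUL  dual
c4: i7 st.MEM  no-port MEM/MEM
c5: i8 ld.MEM  RAW r4
c6: i9 xor.ALU  tail

ISSUED = 8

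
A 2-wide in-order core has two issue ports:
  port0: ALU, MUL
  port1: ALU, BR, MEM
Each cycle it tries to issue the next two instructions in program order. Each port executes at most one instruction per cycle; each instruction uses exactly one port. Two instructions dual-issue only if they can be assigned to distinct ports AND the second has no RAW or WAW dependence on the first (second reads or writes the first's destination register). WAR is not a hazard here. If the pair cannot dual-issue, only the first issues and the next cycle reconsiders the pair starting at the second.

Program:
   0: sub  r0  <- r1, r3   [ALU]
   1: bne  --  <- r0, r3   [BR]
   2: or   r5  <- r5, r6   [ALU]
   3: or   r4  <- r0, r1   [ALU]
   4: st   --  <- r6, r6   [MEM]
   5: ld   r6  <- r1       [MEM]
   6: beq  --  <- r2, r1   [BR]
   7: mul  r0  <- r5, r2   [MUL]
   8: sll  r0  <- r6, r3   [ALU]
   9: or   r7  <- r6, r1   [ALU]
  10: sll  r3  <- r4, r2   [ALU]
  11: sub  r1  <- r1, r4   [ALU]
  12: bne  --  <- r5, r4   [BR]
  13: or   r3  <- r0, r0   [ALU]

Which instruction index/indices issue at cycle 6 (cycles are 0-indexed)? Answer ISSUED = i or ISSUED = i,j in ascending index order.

0. sub.ALU @i0  | RAW r0
1. bne.BR or.ALU @i1,i2  | dual
2. or.ALU st.MEM @i3,i4  | dual
3. ld.MEM @i5  | no-port MEM/BR
4. beq.BR mul.MUL @i6,i7  | dual
5. sll.ALU or.ALU @i8,i9  | dual
6. sll.ALU sub.ALU @i10,i11  | dual
7. bne.BR or.ALU @i12,i13  | dual

ISSUED = 10,11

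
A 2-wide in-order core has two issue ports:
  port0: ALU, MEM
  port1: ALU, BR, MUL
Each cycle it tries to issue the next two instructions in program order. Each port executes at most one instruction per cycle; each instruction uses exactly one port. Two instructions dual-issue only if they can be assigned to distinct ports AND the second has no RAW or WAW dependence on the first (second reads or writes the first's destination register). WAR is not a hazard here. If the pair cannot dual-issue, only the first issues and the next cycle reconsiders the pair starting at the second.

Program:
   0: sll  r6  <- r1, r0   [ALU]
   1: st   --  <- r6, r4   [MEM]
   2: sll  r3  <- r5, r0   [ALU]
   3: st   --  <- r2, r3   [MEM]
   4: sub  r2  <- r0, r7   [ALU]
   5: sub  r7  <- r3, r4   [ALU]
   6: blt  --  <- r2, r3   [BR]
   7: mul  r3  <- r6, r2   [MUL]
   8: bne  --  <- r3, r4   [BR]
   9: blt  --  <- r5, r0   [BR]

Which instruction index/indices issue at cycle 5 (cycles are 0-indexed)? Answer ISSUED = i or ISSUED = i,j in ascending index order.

ISSUED = 8

  cy0 -> i0 (sll) RAW r6
  cy1 -> i1&i2 (st sll) dual
  cy2 -> i3&i4 (st sub) dual
  cy3 -> i5&i6 (sub blt) dual
  cy4 -> i7 (mul) no-port MUL/BR
  cy5 -> i8 (bne) no-port BR/BR
  cy6 -> i9 (blt) tail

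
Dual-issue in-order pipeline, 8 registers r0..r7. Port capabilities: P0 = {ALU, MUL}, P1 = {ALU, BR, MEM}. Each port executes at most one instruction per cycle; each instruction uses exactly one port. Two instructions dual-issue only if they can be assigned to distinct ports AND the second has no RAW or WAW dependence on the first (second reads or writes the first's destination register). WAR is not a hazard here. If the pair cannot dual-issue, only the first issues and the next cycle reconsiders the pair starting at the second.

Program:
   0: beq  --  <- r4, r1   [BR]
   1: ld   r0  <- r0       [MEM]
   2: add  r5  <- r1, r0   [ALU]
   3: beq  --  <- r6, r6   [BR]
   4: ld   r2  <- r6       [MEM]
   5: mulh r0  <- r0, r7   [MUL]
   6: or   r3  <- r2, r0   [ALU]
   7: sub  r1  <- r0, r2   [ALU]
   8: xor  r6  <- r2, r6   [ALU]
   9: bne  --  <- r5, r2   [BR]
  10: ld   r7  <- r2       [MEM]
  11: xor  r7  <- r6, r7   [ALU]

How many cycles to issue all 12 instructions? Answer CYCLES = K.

CYCLES = 8

#0 head=0: beq i0 no-port BR/MEM
#1 head=1: ld i1 RAW r0
#2 head=2: add beq i2&i3 pair
#3 head=4: ld mulh i4&i5 pair
#4 head=6: or sub i6&i7 pair
#5 head=8: xor bne i8&i9 pair
#6 head=10: ld i10 RAW+WAW r7
#7 head=11: xor i11 tail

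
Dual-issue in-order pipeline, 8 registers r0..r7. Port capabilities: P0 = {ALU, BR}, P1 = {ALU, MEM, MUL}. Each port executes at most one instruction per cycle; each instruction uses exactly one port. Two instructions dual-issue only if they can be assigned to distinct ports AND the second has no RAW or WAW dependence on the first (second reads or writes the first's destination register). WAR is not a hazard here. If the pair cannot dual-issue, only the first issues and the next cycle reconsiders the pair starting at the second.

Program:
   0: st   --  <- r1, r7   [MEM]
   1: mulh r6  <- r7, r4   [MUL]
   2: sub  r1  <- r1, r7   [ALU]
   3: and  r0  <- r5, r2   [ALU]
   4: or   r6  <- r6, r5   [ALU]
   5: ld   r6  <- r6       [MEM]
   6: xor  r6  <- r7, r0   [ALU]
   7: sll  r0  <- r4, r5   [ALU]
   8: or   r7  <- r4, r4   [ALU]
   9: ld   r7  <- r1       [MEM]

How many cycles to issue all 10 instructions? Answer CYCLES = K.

#0 head=0: st i0 no-port MEM/MUL
#1 head=1: mulh;sub i1&i2 dual
#2 head=3: and;or i3&i4 dual
#3 head=5: ld i5 WAW r6
#4 head=6: xor;sll i6&i7 dual
#5 head=8: or i8 WAW r7
#6 head=9: ld i9 tail

CYCLES = 7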